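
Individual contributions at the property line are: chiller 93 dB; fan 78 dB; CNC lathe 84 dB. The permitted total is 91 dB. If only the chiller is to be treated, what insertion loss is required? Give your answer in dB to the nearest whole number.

3 dB

Fixed contribution from the other sources: Σ 10^(L/10) = 10^(78/10) + 10^(84/10) = 3.143e+08 (84.97 dB).
To meet 91 dB overall, the treated chiller may contribute at most 10^(91/10) − 3.143e+08 = 9.446e+08, i.e. 89.75 dB.
So the chiller must be reduced from 93 to 89.75 dB: IL = 3.25 dB.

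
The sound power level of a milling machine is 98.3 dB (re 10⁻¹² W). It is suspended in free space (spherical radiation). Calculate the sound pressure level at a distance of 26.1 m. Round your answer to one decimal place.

59.0 dB

Free-field spherical radiation: L_p = L_w − 10·log₁₀(4π·r²), r = 26.1 m.
4π·r² = 8560 m², 10·log₁₀ of that is 39.325 dB.
L_p = 98.3 − 39.325 = 58.98 dB.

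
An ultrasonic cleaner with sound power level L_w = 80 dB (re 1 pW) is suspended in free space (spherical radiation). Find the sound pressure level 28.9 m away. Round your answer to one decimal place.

39.8 dB

The power spreads over a sphere of area 4π·r², so L_p = L_w − 10·log₁₀(4π·r²).
4π·r² = 1.05e+04 m², 10·log₁₀ of that is 40.210 dB.
L_p = 80 − 40.210 = 39.79 dB.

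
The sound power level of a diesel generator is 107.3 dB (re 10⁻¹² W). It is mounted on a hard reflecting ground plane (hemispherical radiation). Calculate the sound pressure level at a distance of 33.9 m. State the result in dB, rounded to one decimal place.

L_p = L_w − 10·log₁₀(2π·r²) with r = 33.9 m.
2π·r² = 7221 m², 10·log₁₀ of that is 38.586 dB.
L_p = 107.3 − 38.586 = 68.71 dB.

68.7 dB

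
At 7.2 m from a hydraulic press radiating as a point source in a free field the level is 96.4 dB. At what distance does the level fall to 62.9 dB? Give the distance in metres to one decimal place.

340.7 m

For a point source L₁ − L₂ = 20·log₁₀(r₂/r₁), so r₂ = r₁·10^((L₁−L₂)/20).
r₂ = 7.2·10^((96.4−62.9)/20) = 7.2·10^(33.5/20) = 340.67 m.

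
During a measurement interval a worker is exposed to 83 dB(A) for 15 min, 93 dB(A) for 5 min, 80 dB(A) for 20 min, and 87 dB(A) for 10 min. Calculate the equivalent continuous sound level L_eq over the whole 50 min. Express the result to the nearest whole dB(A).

86 dB(A)

Weight each interval's intensity by its duration and average over T = 50 min:
Σ tᵢ·10^(Lᵢ/10) = 15·10^(83/10) + 5·10^(93/10) + 20·10^(80/10) + 10·10^(87/10) = 1.998e+10.
L_eq = 10·log₁₀(1.998e+10/50) = 86.02 dB(A).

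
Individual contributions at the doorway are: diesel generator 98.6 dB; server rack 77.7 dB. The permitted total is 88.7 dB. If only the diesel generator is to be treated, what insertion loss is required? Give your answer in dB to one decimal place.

Fixed contribution from the other source: Σ 10^(L/10) = 10^(77.7/10) = 5.888e+07 (77.70 dB).
To meet 88.7 dB overall, the treated diesel generator may contribute at most 10^(88.7/10) − 5.888e+07 = 6.824e+08, i.e. 88.34 dB.
So the diesel generator must be reduced from 98.6 to 88.34 dB: IL = 10.26 dB.

10.3 dB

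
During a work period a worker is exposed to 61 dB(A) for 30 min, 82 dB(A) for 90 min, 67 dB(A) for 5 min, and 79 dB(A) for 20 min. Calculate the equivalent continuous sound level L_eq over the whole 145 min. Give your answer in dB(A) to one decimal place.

Weight each interval's intensity by its duration and average over T = 145 min:
Σ tᵢ·10^(Lᵢ/10) = 30·10^(61/10) + 90·10^(82/10) + 5·10^(67/10) + 20·10^(79/10) = 1.592e+10.
L_eq = 10·log₁₀(1.592e+10/145) = 80.40 dB(A).

80.4 dB(A)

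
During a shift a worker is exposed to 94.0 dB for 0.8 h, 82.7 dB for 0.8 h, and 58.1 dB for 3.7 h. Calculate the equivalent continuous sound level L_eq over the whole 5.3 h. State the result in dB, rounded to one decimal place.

L_eq = 10·log₁₀[(1/T)·Σ tᵢ·10^(Lᵢ/10)] with T = 5.3 h.
Σ tᵢ·10^(Lᵢ/10) = 0.8·10^(94.0/10) + 0.8·10^(82.7/10) + 3.7·10^(58.1/10) = 2.161e+09.
L_eq = 10·log₁₀(2.161e+09/5.3) = 86.10 dB.

86.1 dB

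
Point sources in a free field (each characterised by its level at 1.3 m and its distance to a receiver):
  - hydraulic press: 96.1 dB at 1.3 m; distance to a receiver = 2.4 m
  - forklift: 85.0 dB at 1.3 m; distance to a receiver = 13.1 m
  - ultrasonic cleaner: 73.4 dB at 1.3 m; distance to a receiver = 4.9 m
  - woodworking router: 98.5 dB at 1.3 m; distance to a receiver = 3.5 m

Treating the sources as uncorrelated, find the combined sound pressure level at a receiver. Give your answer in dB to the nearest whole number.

93 dB

Propagate each source to the receiver with L = L_ref − 20·log₁₀(r/r_ref), then add intensities.
hydraulic press: 96.1 − 20·log₁₀(2.4/1.3) = 96.1 − 5.33 = 90.77 dB.
forklift: 85.0 − 20·log₁₀(13.1/1.3) = 85.0 − 20.07 = 64.93 dB.
ultrasonic cleaner: 73.4 − 20·log₁₀(4.9/1.3) = 73.4 − 11.53 = 61.87 dB.
woodworking router: 98.5 − 20·log₁₀(3.5/1.3) = 98.5 − 8.60 = 89.90 dB.
Σ 10^(L/10) = 2.177e+09 → L_total = 10·log₁₀(2.177e+09) = 93.38 dB.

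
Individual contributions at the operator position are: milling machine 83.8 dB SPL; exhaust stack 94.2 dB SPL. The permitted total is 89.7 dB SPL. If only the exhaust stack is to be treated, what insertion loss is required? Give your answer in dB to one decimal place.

Everything except the exhaust stack sums to 10^(83.8/10) = 2.399e+08 in linear terms, 83.80 dB SPL.
To meet 89.7 dB SPL overall, the treated exhaust stack may contribute at most 10^(89.7/10) − 2.399e+08 = 6.934e+08, i.e. 88.41 dB SPL.
So the exhaust stack must be reduced from 94.2 to 88.41 dB SPL: IL = 5.79 dB.

5.8 dB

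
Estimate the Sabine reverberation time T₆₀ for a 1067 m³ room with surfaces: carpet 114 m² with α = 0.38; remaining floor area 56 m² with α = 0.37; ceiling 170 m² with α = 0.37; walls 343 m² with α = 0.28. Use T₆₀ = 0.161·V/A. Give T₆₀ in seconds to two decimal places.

Total absorption A = 114·0.38 + 56·0.37 + 170·0.37 + 343·0.28 = 222.98 m² sabins.
T₆₀ = 0.161·V/A = 0.161·1067/222.98 = 0.770 s.

0.77 s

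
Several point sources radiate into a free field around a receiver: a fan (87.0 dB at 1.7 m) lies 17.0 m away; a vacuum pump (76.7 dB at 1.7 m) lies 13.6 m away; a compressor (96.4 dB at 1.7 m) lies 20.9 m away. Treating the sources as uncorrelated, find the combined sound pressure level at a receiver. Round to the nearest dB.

75 dB

First find each source's level at the receiver (point-source: −20·log₁₀(r/r_ref)), then combine on an intensity basis.
fan: 87.0 − 20·log₁₀(17.0/1.7) = 87.0 − 20.00 = 67.00 dB.
vacuum pump: 76.7 − 20·log₁₀(13.6/1.7) = 76.7 − 18.06 = 58.64 dB.
compressor: 96.4 − 20·log₁₀(20.9/1.7) = 96.4 − 21.79 = 74.61 dB.
Σ 10^(L/10) = 3.462e+07 → L_total = 10·log₁₀(3.462e+07) = 75.39 dB.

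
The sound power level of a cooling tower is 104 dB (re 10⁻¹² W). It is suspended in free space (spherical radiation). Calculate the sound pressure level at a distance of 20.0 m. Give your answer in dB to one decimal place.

Free-field spherical radiation: L_p = L_w − 10·log₁₀(4π·r²), r = 20.0 m.
4π·r² = 5027 m², 10·log₁₀ of that is 37.013 dB.
L_p = 104 − 37.013 = 66.99 dB.

67.0 dB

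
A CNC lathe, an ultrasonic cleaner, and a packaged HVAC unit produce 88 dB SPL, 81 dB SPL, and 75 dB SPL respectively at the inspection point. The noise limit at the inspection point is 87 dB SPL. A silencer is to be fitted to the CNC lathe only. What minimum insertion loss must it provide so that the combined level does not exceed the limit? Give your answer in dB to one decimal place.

Everything except the CNC lathe sums to 10^(81/10) + 10^(75/10) = 1.575e+08 in linear terms, 81.97 dB SPL.
To meet 87 dB SPL overall, the treated CNC lathe may contribute at most 10^(87/10) − 1.575e+08 = 3.437e+08, i.e. 85.36 dB SPL.
So the CNC lathe must be reduced from 88 to 85.36 dB SPL: IL = 2.64 dB.

2.6 dB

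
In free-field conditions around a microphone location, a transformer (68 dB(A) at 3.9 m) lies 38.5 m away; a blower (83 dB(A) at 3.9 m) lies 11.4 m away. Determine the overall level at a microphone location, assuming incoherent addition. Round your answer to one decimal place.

Propagate each source to the receiver with L = L_ref − 20·log₁₀(r/r_ref), then add intensities.
transformer: 68 − 20·log₁₀(38.5/3.9) = 68 − 19.89 = 48.11 dB(A).
blower: 83 − 20·log₁₀(11.4/3.9) = 83 − 9.32 = 73.68 dB(A).
Σ 10^(L/10) = 2.342e+07 → L_total = 10·log₁₀(2.342e+07) = 73.70 dB(A).

73.7 dB(A)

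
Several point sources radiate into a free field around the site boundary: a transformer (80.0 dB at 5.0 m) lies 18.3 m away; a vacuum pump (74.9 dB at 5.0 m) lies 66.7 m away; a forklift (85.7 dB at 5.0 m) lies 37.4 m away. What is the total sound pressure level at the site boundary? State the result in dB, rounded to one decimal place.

71.5 dB

Apply inverse-square spreading to bring every level to the receiver, then sum 10^(L/10).
transformer: 80.0 − 20·log₁₀(18.3/5.0) = 80.0 − 11.27 = 68.73 dB.
vacuum pump: 74.9 − 20·log₁₀(66.7/5.0) = 74.9 − 22.50 = 52.40 dB.
forklift: 85.7 − 20·log₁₀(37.4/5.0) = 85.7 − 17.48 = 68.22 dB.
Σ 10^(L/10) = 1.428e+07 → L_total = 10·log₁₀(1.428e+07) = 71.55 dB.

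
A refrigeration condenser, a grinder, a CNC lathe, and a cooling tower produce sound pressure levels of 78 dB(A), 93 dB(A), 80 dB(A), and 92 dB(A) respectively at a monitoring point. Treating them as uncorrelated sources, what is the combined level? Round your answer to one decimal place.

For uncorrelated sources the intensities add, so convert each level to linear form, sum, and take 10·log₁₀ of the total.
Σ 10^(L/10) = 10^(78/10) + 10^(93/10) + 10^(80/10) + 10^(92/10) = 3.743e+09.
L_total = 10·log₁₀(3.743e+09) = 95.73 dB(A).

95.7 dB(A)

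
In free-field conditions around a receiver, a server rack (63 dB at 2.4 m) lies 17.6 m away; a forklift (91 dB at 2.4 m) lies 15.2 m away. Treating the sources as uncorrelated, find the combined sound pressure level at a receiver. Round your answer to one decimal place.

Apply inverse-square spreading to bring every level to the receiver, then sum 10^(L/10).
server rack: 63 − 20·log₁₀(17.6/2.4) = 63 − 17.31 = 45.69 dB.
forklift: 91 − 20·log₁₀(15.2/2.4) = 91 − 16.03 = 74.97 dB.
Σ 10^(L/10) = 3.142e+07 → L_total = 10·log₁₀(3.142e+07) = 74.97 dB.

75.0 dB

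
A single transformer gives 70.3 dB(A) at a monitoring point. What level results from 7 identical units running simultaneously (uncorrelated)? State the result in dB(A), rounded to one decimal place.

78.8 dB(A)

N identical incoherent sources raise the level by 10·log₁₀ N.
L_total = 70.3 + 10·log₁₀(7) = 70.3 + 8.451 = 78.75 dB(A).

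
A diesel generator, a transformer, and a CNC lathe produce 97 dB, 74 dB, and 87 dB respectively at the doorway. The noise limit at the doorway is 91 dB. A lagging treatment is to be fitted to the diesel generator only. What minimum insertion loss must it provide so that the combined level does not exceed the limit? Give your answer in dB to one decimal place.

The untreated sources together contribute 10^(74/10) + 10^(87/10) = 5.263e+08, i.e. 87.21 dB.
To meet 91 dB overall, the treated diesel generator may contribute at most 10^(91/10) − 5.263e+08 = 7.326e+08, i.e. 88.65 dB.
Required insertion loss = 97 − 88.65 = 8.35 dB.

8.4 dB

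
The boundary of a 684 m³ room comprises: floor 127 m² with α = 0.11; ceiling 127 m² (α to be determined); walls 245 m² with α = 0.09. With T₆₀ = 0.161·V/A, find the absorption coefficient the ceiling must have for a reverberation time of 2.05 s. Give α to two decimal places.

From T₆₀ = 0.161·V/A, the target T₆₀ = 2.05 s needs A = 0.161·684/2.05 = 53.72 m².
Absorption from the other surfaces = 127·0.11 + 245·0.09 = 36.02 m², so the ceiling must supply 17.70 m² over 127 m².
α = 17.70/127 = 0.139.

0.14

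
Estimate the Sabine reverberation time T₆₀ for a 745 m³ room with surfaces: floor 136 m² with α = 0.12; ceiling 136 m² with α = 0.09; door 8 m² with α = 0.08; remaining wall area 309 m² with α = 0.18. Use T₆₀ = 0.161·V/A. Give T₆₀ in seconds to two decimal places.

Total absorption A = 136·0.12 + 136·0.09 + 8·0.08 + 309·0.18 = 84.82 m² sabins.
T₆₀ = 0.161·V/A = 0.161·745/84.82 = 1.414 s.

1.41 s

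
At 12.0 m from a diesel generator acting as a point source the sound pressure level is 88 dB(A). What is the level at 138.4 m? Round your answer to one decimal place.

Point-source attenuation: ΔL = 20·log₁₀(r₂/r₁) = 20·log₁₀(138.4/12.0) = 21.239 dB.
L₂ = 88 − 20·log₁₀(138.4/12.0) = 88 − 21.239 = 66.76 dB(A).

66.8 dB(A)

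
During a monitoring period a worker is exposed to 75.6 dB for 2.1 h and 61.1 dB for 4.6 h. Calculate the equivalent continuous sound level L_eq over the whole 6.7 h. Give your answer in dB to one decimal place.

70.9 dB

L_eq = 10·log₁₀[(1/T)·Σ tᵢ·10^(Lᵢ/10)] with T = 6.7 h.
Σ tᵢ·10^(Lᵢ/10) = 2.1·10^(75.6/10) + 4.6·10^(61.1/10) = 8.217e+07.
L_eq = 10·log₁₀(8.217e+07/6.7) = 70.89 dB.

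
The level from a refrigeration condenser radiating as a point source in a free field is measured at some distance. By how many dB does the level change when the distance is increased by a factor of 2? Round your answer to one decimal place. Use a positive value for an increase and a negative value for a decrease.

-6.0 dB

With spherical spreading the level changes by −20·log₁₀(r₂/r₁).
ΔL = −20·log₁₀(2) = -6.02 dB.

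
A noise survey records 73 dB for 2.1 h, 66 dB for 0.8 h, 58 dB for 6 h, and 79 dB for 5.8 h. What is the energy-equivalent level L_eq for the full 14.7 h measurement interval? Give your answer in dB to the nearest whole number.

75 dB

The energy average is taken in the linear domain: L_eq = 10·log₁₀[(Σ tᵢ·10^(Lᵢ/10))/T], T = 14.7 h.
Σ tᵢ·10^(Lᵢ/10) = 2.1·10^(73/10) + 0.8·10^(66/10) + 6·10^(58/10) + 5.8·10^(79/10) = 5.096e+08.
L_eq = 10·log₁₀(5.096e+08/14.7) = 75.40 dB.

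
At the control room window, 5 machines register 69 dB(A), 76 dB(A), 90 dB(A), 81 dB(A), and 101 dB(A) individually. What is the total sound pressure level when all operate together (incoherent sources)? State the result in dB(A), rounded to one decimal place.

101.4 dB(A)

Incoherent sources combine by intensity addition: L_total = 10·log₁₀(Σ 10^(L_i/10)).
Σ 10^(L/10) = 10^(69/10) + 10^(76/10) + 10^(90/10) + 10^(81/10) + 10^(101/10) = 1.376e+10.
L_total = 10·log₁₀(1.376e+10) = 101.39 dB(A).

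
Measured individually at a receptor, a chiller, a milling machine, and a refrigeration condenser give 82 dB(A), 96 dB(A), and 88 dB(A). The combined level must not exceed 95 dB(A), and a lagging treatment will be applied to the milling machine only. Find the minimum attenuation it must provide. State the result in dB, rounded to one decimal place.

The untreated sources together contribute 10^(82/10) + 10^(88/10) = 7.894e+08, i.e. 88.97 dB(A).
The limit corresponds to 10^(95/10) = 3.162e+09; subtracting the fixed part leaves 2.373e+09 for the milling machine, i.e. 93.75 dB(A).
Required insertion loss = 96 − 93.75 = 2.25 dB.

2.2 dB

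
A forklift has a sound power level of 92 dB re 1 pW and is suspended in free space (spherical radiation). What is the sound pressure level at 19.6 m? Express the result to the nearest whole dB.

55 dB

Free-field spherical radiation: L_p = L_w − 10·log₁₀(4π·r²), r = 19.6 m.
4π·r² = 4827 m², 10·log₁₀ of that is 36.837 dB.
L_p = 92 − 36.837 = 55.16 dB.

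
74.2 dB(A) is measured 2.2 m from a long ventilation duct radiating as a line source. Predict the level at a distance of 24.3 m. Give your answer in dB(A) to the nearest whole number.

64 dB(A)

Cylindrical spreading from a line source gives a 10·log₁₀(r₂/r₁) drop.
L₂ = 74.2 − 10·log₁₀(24.3/2.2) = 74.2 − 10.432 = 63.77 dB(A).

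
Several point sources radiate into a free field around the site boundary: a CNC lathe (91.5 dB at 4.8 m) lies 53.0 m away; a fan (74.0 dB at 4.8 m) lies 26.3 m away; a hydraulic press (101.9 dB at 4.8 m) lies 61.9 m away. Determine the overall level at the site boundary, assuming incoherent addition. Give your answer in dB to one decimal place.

80.2 dB

First find each source's level at the receiver (point-source: −20·log₁₀(r/r_ref)), then combine on an intensity basis.
CNC lathe: 91.5 − 20·log₁₀(53.0/4.8) = 91.5 − 20.86 = 70.64 dB.
fan: 74.0 − 20·log₁₀(26.3/4.8) = 74.0 − 14.77 = 59.23 dB.
hydraulic press: 101.9 − 20·log₁₀(61.9/4.8) = 101.9 − 22.21 = 79.69 dB.
Σ 10^(L/10) = 1.056e+08 → L_total = 10·log₁₀(1.056e+08) = 80.23 dB.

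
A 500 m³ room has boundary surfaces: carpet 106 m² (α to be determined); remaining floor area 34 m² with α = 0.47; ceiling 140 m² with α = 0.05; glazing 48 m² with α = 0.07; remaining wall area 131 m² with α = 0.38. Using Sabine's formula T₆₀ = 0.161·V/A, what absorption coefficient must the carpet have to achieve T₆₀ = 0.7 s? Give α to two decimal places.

A = 0.161·V/T₆₀ = 0.161·500/0.7 = 115.00 m² sabins.
Absorption from the other surfaces = 34·0.47 + 140·0.05 + 48·0.07 + 131·0.38 = 76.12 m², so the carpet must supply 38.88 m² over 106 m².
α = 38.88/106 = 0.367.

0.37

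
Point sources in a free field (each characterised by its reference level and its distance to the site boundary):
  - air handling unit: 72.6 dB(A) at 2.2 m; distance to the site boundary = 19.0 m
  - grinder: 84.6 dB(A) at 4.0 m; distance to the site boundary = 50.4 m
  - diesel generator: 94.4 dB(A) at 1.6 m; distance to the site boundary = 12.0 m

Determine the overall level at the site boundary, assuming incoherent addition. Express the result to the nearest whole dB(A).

77 dB(A)

Propagate each source to the receiver with L = L_ref − 20·log₁₀(r/r_ref), then add intensities.
air handling unit: 72.6 − 20·log₁₀(19.0/2.2) = 72.6 − 18.73 = 53.87 dB(A).
grinder: 84.6 − 20·log₁₀(50.4/4.0) = 84.6 − 22.01 = 62.59 dB(A).
diesel generator: 94.4 − 20·log₁₀(12.0/1.6) = 94.4 − 17.50 = 76.90 dB(A).
Σ 10^(L/10) = 5.102e+07 → L_total = 10·log₁₀(5.102e+07) = 77.08 dB(A).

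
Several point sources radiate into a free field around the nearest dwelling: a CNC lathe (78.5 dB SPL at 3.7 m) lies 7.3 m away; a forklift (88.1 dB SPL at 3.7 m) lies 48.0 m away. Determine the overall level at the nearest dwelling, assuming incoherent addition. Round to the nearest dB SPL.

73 dB SPL

First find each source's level at the receiver (point-source: −20·log₁₀(r/r_ref)), then combine on an intensity basis.
CNC lathe: 78.5 − 20·log₁₀(7.3/3.7) = 78.5 − 5.90 = 72.60 dB SPL.
forklift: 88.1 − 20·log₁₀(48.0/3.7) = 88.1 − 22.26 = 65.84 dB SPL.
Σ 10^(L/10) = 2.202e+07 → L_total = 10·log₁₀(2.202e+07) = 73.43 dB SPL.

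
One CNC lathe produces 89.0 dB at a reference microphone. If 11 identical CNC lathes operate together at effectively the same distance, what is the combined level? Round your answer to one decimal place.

99.4 dB

With 11 equal, uncorrelated contributions the intensity is 11× that of one unit, giving a rise of 10·log₁₀ 11.
L_total = 89.0 + 10·log₁₀(11) = 89.0 + 10.414 = 99.41 dB.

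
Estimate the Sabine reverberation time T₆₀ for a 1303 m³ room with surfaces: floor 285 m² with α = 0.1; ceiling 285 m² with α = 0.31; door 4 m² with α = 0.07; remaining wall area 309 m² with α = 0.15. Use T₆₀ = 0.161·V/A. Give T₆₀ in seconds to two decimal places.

1.28 s

Total absorption A = 285·0.1 + 285·0.31 + 4·0.07 + 309·0.15 = 163.48 m² sabins.
T₆₀ = 0.161 × 1303 / 163.48 = 1.283 s.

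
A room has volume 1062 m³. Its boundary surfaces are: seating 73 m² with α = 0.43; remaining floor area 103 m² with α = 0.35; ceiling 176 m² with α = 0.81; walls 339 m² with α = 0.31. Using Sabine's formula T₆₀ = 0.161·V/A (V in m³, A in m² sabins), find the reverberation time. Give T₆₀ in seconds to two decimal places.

0.54 s

Summing Sᵢαᵢ: 73·0.43 + 103·0.35 + 176·0.81 + 339·0.31 = 315.09 m².
T₆₀ = 0.161·V/A = 0.161·1062/315.09 = 0.543 s.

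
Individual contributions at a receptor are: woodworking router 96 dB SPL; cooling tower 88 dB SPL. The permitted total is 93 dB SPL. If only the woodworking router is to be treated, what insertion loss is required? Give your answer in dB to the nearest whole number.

Everything except the woodworking router sums to 10^(88/10) = 6.310e+08 in linear terms, 88.00 dB SPL.
The limit corresponds to 10^(93/10) = 1.995e+09; subtracting the fixed part leaves 1.364e+09 for the woodworking router, i.e. 91.35 dB SPL.
Required insertion loss = 96 − 91.35 = 4.65 dB.

5 dB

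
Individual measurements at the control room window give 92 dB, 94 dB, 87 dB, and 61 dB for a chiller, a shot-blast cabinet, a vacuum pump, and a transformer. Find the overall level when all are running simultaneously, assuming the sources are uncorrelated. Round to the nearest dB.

97 dB

For uncorrelated sources the intensities add, so convert each level to linear form, sum, and take 10·log₁₀ of the total.
Σ 10^(L/10) = 10^(92/10) + 10^(94/10) + 10^(87/10) + 10^(61/10) = 4.599e+09.
L_total = 10·log₁₀(4.599e+09) = 96.63 dB.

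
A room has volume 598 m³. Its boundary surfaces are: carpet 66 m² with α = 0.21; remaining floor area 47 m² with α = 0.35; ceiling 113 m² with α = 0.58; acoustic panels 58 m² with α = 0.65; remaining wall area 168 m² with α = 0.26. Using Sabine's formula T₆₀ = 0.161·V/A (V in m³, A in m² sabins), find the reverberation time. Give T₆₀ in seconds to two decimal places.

0.54 s

Summing Sᵢαᵢ: 66·0.21 + 47·0.35 + 113·0.58 + 58·0.65 + 168·0.26 = 177.23 m².
T₆₀ = 0.161·V/A = 0.161·598/177.23 = 0.543 s.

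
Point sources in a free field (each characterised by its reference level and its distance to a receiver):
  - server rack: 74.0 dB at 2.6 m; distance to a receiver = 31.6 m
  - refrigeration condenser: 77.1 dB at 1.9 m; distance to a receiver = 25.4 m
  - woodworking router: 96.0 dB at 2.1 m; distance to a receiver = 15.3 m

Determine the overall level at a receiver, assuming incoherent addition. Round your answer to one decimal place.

First find each source's level at the receiver (point-source: −20·log₁₀(r/r_ref)), then combine on an intensity basis.
server rack: 74.0 − 20·log₁₀(31.6/2.6) = 74.0 − 21.69 = 52.31 dB.
refrigeration condenser: 77.1 − 20·log₁₀(25.4/1.9) = 77.1 − 22.52 = 54.58 dB.
woodworking router: 96.0 − 20·log₁₀(15.3/2.1) = 96.0 − 17.25 = 78.75 dB.
Σ 10^(L/10) = 7.546e+07 → L_total = 10·log₁₀(7.546e+07) = 78.78 dB.

78.8 dB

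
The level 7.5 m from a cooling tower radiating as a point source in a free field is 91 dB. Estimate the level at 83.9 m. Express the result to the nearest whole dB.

For a point source, L₂ = L₁ − 20·log₁₀(r₂/r₁).
L₂ = 91 − 20·log₁₀(83.9/7.5) = 91 − 20.974 = 70.03 dB.

70 dB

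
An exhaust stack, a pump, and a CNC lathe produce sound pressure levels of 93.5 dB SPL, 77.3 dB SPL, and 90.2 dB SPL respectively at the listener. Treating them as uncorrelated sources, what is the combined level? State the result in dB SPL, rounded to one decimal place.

For uncorrelated sources the intensities add, so convert each level to linear form, sum, and take 10·log₁₀ of the total.
Σ 10^(L/10) = 10^(93.5/10) + 10^(77.3/10) + 10^(90.2/10) = 3.340e+09.
L_total = 10·log₁₀(3.340e+09) = 95.24 dB SPL.

95.2 dB SPL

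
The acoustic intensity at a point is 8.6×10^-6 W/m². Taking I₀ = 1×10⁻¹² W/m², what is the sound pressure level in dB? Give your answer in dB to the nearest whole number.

69 dB

I/I₀ = 8.6×10^-6/10⁻¹² = 8.6×10^6, and L = 10·log₁₀(I/I₀).
L = 10·(0.9345 + 6) = 69.34 dB.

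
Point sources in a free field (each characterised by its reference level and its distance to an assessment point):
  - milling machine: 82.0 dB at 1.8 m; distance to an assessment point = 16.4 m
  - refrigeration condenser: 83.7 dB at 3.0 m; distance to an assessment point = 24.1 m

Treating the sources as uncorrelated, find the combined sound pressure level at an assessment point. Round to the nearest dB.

67 dB

Propagate each source to the receiver with L = L_ref − 20·log₁₀(r/r_ref), then add intensities.
milling machine: 82.0 − 20·log₁₀(16.4/1.8) = 82.0 − 19.19 = 62.81 dB.
refrigeration condenser: 83.7 − 20·log₁₀(24.1/3.0) = 83.7 − 18.10 = 65.60 dB.
Σ 10^(L/10) = 5.542e+06 → L_total = 10·log₁₀(5.542e+06) = 67.44 dB.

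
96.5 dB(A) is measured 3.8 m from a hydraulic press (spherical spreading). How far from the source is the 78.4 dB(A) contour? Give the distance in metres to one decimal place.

The 18.1 dB drop corresponds to a distance ratio of 10^(18.1/20) for a point source.
r₂ = 3.8·10^((96.5−78.4)/20) = 3.8·10^(18.1/20) = 30.53 m.

30.5 m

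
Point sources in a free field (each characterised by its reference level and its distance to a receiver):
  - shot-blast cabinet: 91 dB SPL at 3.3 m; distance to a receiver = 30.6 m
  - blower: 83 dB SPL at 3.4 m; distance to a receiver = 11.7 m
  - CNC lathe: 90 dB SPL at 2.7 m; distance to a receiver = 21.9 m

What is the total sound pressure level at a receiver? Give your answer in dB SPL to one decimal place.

76.7 dB SPL

First find each source's level at the receiver (point-source: −20·log₁₀(r/r_ref)), then combine on an intensity basis.
shot-blast cabinet: 91 − 20·log₁₀(30.6/3.3) = 91 − 19.34 = 71.66 dB SPL.
blower: 83 − 20·log₁₀(11.7/3.4) = 83 − 10.73 = 72.27 dB SPL.
CNC lathe: 90 − 20·log₁₀(21.9/2.7) = 90 − 18.18 = 71.82 dB SPL.
Σ 10^(L/10) = 4.669e+07 → L_total = 10·log₁₀(4.669e+07) = 76.69 dB SPL.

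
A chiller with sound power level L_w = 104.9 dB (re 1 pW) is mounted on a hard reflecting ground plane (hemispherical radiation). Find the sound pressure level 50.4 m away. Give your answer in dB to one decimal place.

The power spreads over a hemisphere of area 2π·r², so L_p = L_w − 10·log₁₀(2π·r²).
2π·r² = 1.596e+04 m², 10·log₁₀ of that is 42.030 dB.
L_p = 104.9 − 42.030 = 62.87 dB.

62.9 dB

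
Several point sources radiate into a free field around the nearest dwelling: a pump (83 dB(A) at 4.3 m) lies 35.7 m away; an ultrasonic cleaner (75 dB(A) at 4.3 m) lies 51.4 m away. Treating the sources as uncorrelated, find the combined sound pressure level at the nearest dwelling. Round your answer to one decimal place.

First find each source's level at the receiver (point-source: −20·log₁₀(r/r_ref)), then combine on an intensity basis.
pump: 83 − 20·log₁₀(35.7/4.3) = 83 − 18.38 = 64.62 dB(A).
ultrasonic cleaner: 75 − 20·log₁₀(51.4/4.3) = 75 − 21.55 = 53.45 dB(A).
Σ 10^(L/10) = 3.116e+06 → L_total = 10·log₁₀(3.116e+06) = 64.94 dB(A).

64.9 dB(A)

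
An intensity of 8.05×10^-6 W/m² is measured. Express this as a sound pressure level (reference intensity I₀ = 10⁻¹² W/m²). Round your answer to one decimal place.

69.1 dB

I/I₀ = 8.05×10^-6/10⁻¹² = 8.05×10^6, and L = 10·log₁₀(I/I₀).
L = 10·(0.9058 + 6) = 69.06 dB.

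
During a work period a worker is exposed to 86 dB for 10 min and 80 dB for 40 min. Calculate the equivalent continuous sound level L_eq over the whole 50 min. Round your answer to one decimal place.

L_eq = 10·log₁₀[(1/T)·Σ tᵢ·10^(Lᵢ/10)] with T = 50 min.
Σ tᵢ·10^(Lᵢ/10) = 10·10^(86/10) + 40·10^(80/10) = 7.981e+09.
L_eq = 10·log₁₀(7.981e+09/50) = 82.03 dB.

82.0 dB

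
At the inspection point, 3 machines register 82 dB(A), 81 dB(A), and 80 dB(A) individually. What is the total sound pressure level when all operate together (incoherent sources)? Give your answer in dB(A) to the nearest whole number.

For uncorrelated sources the intensities add, so convert each level to linear form, sum, and take 10·log₁₀ of the total.
Σ 10^(L/10) = 10^(82/10) + 10^(81/10) + 10^(80/10) = 3.844e+08.
L_total = 10·log₁₀(3.844e+08) = 85.85 dB(A).

86 dB(A)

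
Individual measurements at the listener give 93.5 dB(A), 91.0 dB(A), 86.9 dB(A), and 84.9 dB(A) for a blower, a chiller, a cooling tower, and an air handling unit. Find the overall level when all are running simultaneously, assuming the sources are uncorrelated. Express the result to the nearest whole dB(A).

Incoherent sources combine by intensity addition: L_total = 10·log₁₀(Σ 10^(L_i/10)).
Σ 10^(L/10) = 10^(93.5/10) + 10^(91.0/10) + 10^(86.9/10) + 10^(84.9/10) = 4.296e+09.
L_total = 10·log₁₀(4.296e+09) = 96.33 dB(A).

96 dB(A)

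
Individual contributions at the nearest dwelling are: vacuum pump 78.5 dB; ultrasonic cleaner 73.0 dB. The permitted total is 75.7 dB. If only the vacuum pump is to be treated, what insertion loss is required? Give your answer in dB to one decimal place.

6.1 dB

The untreated sources together contribute 10^(73.0/10) = 1.995e+07, i.e. 73.00 dB.
The limit corresponds to 10^(75.7/10) = 3.715e+07; subtracting the fixed part leaves 1.720e+07 for the vacuum pump, i.e. 72.36 dB.
So the vacuum pump must be reduced from 78.5 to 72.36 dB: IL = 6.14 dB.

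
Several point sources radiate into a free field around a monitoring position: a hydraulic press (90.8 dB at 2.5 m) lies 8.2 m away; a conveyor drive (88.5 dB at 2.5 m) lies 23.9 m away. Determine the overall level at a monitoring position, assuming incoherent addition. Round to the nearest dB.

First find each source's level at the receiver (point-source: −20·log₁₀(r/r_ref)), then combine on an intensity basis.
hydraulic press: 90.8 − 20·log₁₀(8.2/2.5) = 90.8 − 10.32 = 80.48 dB.
conveyor drive: 88.5 − 20·log₁₀(23.9/2.5) = 88.5 − 19.61 = 68.89 dB.
Σ 10^(L/10) = 1.195e+08 → L_total = 10·log₁₀(1.195e+08) = 80.77 dB.

81 dB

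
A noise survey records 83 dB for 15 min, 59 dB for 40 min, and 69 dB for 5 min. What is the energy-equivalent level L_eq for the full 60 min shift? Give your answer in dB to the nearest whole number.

77 dB

The energy average is taken in the linear domain: L_eq = 10·log₁₀[(Σ tᵢ·10^(Lᵢ/10))/T], T = 60 min.
Σ tᵢ·10^(Lᵢ/10) = 15·10^(83/10) + 40·10^(59/10) + 5·10^(69/10) = 3.064e+09.
L_eq = 10·log₁₀(3.064e+09/60) = 77.08 dB.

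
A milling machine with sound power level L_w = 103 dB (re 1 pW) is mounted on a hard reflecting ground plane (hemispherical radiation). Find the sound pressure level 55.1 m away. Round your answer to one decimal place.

Free-field hemispherical radiation: L_p = L_w − 10·log₁₀(2π·r²), r = 55.1 m.
2π·r² = 1.908e+04 m², 10·log₁₀ of that is 42.805 dB.
L_p = 103 − 42.805 = 60.20 dB.

60.2 dB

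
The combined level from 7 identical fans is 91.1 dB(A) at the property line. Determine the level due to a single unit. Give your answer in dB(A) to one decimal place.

For N identical incoherent sources L_total = L₁ + 10·log₁₀ N, so L₁ = 91.1 − 10·log₁₀(7) = 91.1 − 8.451.

82.6 dB(A)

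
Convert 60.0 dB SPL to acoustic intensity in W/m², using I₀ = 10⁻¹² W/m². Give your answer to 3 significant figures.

I = I₀·10^(L/10) = 10⁻¹² × 10^(60.0/10) = 10^(-6.000).

1.00e-06 W/m²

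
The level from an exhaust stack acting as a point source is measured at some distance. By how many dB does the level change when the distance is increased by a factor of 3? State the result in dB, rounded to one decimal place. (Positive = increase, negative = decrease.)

With spherical spreading the level changes by −20·log₁₀(r₂/r₁).
ΔL = −20·log₁₀(3) = -9.54 dB.

-9.5 dB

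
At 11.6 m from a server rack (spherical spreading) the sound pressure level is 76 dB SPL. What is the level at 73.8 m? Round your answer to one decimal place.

59.9 dB SPL

Point-source attenuation: ΔL = 20·log₁₀(r₂/r₁) = 20·log₁₀(73.8/11.6) = 16.072 dB.
L₂ = 76 − 20·log₁₀(73.8/11.6) = 76 − 16.072 = 59.93 dB SPL.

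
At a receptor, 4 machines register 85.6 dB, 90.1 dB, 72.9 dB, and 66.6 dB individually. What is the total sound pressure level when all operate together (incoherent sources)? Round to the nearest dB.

Incoherent sources combine by intensity addition: L_total = 10·log₁₀(Σ 10^(L_i/10)).
Σ 10^(L/10) = 10^(85.6/10) + 10^(90.1/10) + 10^(72.9/10) + 10^(66.6/10) = 1.410e+09.
L_total = 10·log₁₀(1.410e+09) = 91.49 dB.

91 dB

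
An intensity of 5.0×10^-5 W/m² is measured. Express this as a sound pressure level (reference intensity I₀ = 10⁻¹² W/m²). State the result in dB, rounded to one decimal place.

77.0 dB

Dividing by I₀ shifts the exponent by 12: I/I₀ = 5.0×10^7.
L = 10·(0.6990 + 7) = 76.99 dB.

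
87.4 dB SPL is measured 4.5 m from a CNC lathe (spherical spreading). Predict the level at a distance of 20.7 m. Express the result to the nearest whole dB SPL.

74 dB SPL

Point-source attenuation: ΔL = 20·log₁₀(r₂/r₁) = 20·log₁₀(20.7/4.5) = 13.255 dB.
L₂ = 87.4 − 20·log₁₀(20.7/4.5) = 87.4 − 13.255 = 74.14 dB SPL.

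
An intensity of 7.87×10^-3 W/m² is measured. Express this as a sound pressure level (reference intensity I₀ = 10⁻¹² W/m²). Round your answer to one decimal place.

99.0 dB

I/I₀ = 7.87×10^-3/10⁻¹² = 7.87×10^9, and L = 10·log₁₀(I/I₀).
L = 10·(0.8960 + 9) = 98.96 dB.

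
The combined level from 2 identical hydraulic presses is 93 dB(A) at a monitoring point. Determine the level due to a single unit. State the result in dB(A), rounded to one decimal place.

90.0 dB(A)

Dividing the total intensity by 2 lowers the level by 10·log₁₀ 2 = 3.010 dB: L₁ = 93 − 3.010.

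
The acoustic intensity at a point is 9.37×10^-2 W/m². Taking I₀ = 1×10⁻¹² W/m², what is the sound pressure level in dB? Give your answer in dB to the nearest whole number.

L = 10·log₁₀(I/I₀) = 10·log₁₀(9.37×10^-2/10⁻¹²) = 10·log₁₀(9.37×10^10).
L = 10·(0.9717 + 10) = 109.72 dB.

110 dB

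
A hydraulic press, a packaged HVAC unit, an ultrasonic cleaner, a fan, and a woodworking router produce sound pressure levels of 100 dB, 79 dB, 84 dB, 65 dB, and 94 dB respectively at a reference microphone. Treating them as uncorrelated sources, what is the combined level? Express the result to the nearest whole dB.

101 dB

For uncorrelated sources the intensities add, so convert each level to linear form, sum, and take 10·log₁₀ of the total.
Σ 10^(L/10) = 10^(100/10) + 10^(79/10) + 10^(84/10) + 10^(65/10) + 10^(94/10) = 1.285e+10.
L_total = 10·log₁₀(1.285e+10) = 101.09 dB.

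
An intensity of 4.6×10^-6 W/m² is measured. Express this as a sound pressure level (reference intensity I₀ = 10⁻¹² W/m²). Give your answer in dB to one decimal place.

66.6 dB

I/I₀ = 4.6×10^-6/10⁻¹² = 4.6×10^6, and L = 10·log₁₀(I/I₀).
L = 10·(0.6628 + 6) = 66.63 dB.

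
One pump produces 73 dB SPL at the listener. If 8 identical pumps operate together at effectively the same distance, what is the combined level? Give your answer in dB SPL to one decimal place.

82.0 dB SPL

N identical incoherent sources raise the level by 10·log₁₀ N.
L_total = 73 + 10·log₁₀(8) = 73 + 9.031 = 82.03 dB SPL.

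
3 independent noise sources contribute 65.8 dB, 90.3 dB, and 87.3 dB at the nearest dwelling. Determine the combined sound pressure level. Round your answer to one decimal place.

92.1 dB

Incoherent sources combine by intensity addition: L_total = 10·log₁₀(Σ 10^(L_i/10)).
Σ 10^(L/10) = 10^(65.8/10) + 10^(90.3/10) + 10^(87.3/10) = 1.612e+09.
L_total = 10·log₁₀(1.612e+09) = 92.07 dB.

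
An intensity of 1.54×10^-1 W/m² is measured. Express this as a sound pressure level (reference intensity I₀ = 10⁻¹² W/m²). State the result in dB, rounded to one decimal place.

I/I₀ = 1.54×10^-1/10⁻¹² = 1.54×10^11, and L = 10·log₁₀(I/I₀).
L = 10·(0.1875 + 11) = 111.88 dB.

111.9 dB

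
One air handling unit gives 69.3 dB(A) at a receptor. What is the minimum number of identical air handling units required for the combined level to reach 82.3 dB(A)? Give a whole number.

20

Need L₁ + 10·log₁₀ N ≥ 82.3, i.e. log₁₀ N ≥ 1.30.
N ≥ 10^(13.0/10) = 19.953, so N = 20.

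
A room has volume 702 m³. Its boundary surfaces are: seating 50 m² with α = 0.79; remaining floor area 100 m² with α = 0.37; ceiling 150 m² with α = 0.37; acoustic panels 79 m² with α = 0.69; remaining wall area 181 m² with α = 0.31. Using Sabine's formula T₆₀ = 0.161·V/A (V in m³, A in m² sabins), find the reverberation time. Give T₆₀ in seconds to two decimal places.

A = Σ Sᵢαᵢ = 50·0.79 + 100·0.37 + 150·0.37 + 79·0.69 + 181·0.31 = 242.62 m².
T₆₀ = 0.161·V/A = 0.161·702/242.62 = 0.466 s.

0.47 s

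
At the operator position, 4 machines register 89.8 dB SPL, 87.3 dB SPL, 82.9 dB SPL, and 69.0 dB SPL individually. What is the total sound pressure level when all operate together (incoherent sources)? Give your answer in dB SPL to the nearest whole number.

92 dB SPL

Incoherent sources combine by intensity addition: L_total = 10·log₁₀(Σ 10^(L_i/10)).
Σ 10^(L/10) = 10^(89.8/10) + 10^(87.3/10) + 10^(82.9/10) + 10^(69.0/10) = 1.695e+09.
L_total = 10·log₁₀(1.695e+09) = 92.29 dB SPL.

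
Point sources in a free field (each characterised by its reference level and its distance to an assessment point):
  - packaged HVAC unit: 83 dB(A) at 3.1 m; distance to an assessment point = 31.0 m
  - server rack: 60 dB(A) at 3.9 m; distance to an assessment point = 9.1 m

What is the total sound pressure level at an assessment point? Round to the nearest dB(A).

First find each source's level at the receiver (point-source: −20·log₁₀(r/r_ref)), then combine on an intensity basis.
packaged HVAC unit: 83 − 20·log₁₀(31.0/3.1) = 83 − 20.00 = 63.00 dB(A).
server rack: 60 − 20·log₁₀(9.1/3.9) = 60 − 7.36 = 52.64 dB(A).
Σ 10^(L/10) = 2.179e+06 → L_total = 10·log₁₀(2.179e+06) = 63.38 dB(A).

63 dB(A)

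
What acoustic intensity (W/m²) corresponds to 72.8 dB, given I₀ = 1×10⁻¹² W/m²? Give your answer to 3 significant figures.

L = 10·log₁₀(I/I₀) ⇒ I = I₀·10^(L/10) = 10⁻¹² × 10^7.28.

1.91e-05 W/m²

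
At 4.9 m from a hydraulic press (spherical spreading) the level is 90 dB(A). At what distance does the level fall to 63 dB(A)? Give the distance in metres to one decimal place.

109.7 m

The 27.0 dB drop corresponds to a distance ratio of 10^(27.0/20) for a point source.
r₂ = 4.9·10^((90−63)/20) = 4.9·10^(27.0/20) = 109.70 m.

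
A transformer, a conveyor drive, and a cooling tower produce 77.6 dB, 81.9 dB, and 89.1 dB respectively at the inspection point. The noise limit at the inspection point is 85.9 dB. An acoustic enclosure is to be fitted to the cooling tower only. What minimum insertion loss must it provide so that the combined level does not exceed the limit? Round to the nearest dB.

7 dB

The untreated sources together contribute 10^(77.6/10) + 10^(81.9/10) = 2.124e+08, i.e. 83.27 dB.
The limit corresponds to 10^(85.9/10) = 3.890e+08; subtracting the fixed part leaves 1.766e+08 for the cooling tower, i.e. 82.47 dB.
So the cooling tower must be reduced from 89.1 to 82.47 dB: IL = 6.63 dB.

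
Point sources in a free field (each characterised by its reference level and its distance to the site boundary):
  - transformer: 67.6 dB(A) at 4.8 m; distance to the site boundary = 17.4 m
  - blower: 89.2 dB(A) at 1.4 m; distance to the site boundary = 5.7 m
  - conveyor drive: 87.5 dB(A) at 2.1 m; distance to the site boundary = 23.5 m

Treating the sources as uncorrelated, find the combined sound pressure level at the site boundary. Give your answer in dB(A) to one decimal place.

Propagate each source to the receiver with L = L_ref − 20·log₁₀(r/r_ref), then add intensities.
transformer: 67.6 − 20·log₁₀(17.4/4.8) = 67.6 − 11.19 = 56.41 dB(A).
blower: 89.2 − 20·log₁₀(5.7/1.4) = 89.2 − 12.19 = 77.01 dB(A).
conveyor drive: 87.5 − 20·log₁₀(23.5/2.1) = 87.5 − 20.98 = 66.52 dB(A).
Σ 10^(L/10) = 5.511e+07 → L_total = 10·log₁₀(5.511e+07) = 77.41 dB(A).

77.4 dB(A)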